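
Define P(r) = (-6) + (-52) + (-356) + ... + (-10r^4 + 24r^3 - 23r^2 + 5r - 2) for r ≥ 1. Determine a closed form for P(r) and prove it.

We claim P(r) = -r(2r^4 - r^3 - r^2 + 3r + 3) for all r ≥ 1.
Base step (r = 1): P(1) = -6, and the closed form gives -6. They agree.
Suppose the result is true for r = m, so P(m) = m(-2m^4 + m^3 + m^2 - 3m - 3).
Then P(m+1) = P(m) + (-10m^4 - 16m^3 - 11m^2 - 9m - 6) = (m(-2m^4 + m^3 + m^2 - 3m - 3)) + (-10m^4 - 16m^3 - 11m^2 - 9m - 6).
Simplifying, P(m+1) = -(m + 1)(2m^4 + 7m^3 + 8m^2 + 6m + 6) = -(m+1)(2(m+1)^4 - (m+1)^3 - (m+1)^2 + 3(m+1) + 3),
which is the closed form with r = m+1.
This completes the induction.

P(r) = -r(2r^4 - r^3 - r^2 + 3r + 3)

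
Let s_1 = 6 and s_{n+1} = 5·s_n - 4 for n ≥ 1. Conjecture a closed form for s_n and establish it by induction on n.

s_n = 5^n + 1

Computing the first terms: s_1 = 6, s_2 = 26, s_3 = 126. This suggests s_n = 5^n + 1.
Base case (n = 1): the formula gives 6 = 6 = s_1.
For the inductive step, assume it holds for an arbitrary r ≥ 1, so s_r = 5^r + 1.
Then s_{r+1} = 5·s_r - 4 = 5·(5^r + 1) - 4 = 5^(r + 1) + 1,
which is the claimed formula at n = r+1.
Hence, by induction on n, the claim holds for every n ≥ 1.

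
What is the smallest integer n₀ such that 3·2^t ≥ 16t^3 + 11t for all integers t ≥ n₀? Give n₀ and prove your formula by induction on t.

At t = 13: 24576 < 35295, so the inequality fails and n₀ ≥ 14. We prove 3·2^t ≥ 16t^3 + 11t for all t ≥ 14.
When t = 14: 3·2^t = 49152 and 16t^3 + 11t = 44058, so 49152 ≥ 44058.
Inductive step: assume the claim holds for t = i, so 3·2^i ≥ 16i^3 + 11i.
Then 3·2^(i + 1) = 2·(3·2^i) ≥ 2·(16i^3 + 11i).
Also, for i ≥ 14 we have 2·(16i^3 + 11i) ≥ 16(i+1)^3 + 11(i+1), since 2·(16i^3 + 11i) − (16(i+1)^3 + 11(i+1)) = 16i^3 - 48i^2 - 37i - 27, which is nonnegative for all i ≥ 14.
Combining, 3·2^(i + 1) ≥ 16(i+1)^3 + 11(i+1).
By the principle of mathematical induction, the result holds for all t ≥ 14.
Hence the smallest such n₀ is 14.

n₀ = 14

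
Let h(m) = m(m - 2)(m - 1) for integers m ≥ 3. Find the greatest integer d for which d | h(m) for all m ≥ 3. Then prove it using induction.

Computing the first values: h(3) = 6 and h(4) = 24; gcd(6, 24) = 6, so d ≤ 6.
We prove 6 | m(m - 2)(m - 1) for all m ≥ 3 by induction on m.
When m = 3: h(3) = 6 = 6·(1), so 6 | h(3).
Inductive step: assume the claim holds for m = i, i.e. 6 | h(i). Then
h(i+1) − h(i) = (i-1)·i·(i+1) − (i-2)·(i-1)·i = (i-1)·i·[(i+1) − (i-2)] = 3·(i-1)·i. The product of 2 consecutive integers is divisible by (2)! = 2, so h(i+1) − h(i) is divisible by 3·2 = 6. By the inductive hypothesis 6 | h(i), hence 6 | h(i+1).
By the principle of mathematical induction, the result holds for all m ≥ 3.
Therefore the largest such d is 6.

d = 6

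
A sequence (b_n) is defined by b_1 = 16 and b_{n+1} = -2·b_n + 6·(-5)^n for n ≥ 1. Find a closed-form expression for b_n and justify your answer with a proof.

Computing the first terms: b_1 = 16, b_2 = -62, b_3 = 274. This suggests b_n = -3(-2)^n - 2(-5)^n.
For the base case n = 1: the formula gives 16 = 16 = b_1.
For the inductive step, assume it holds for an arbitrary r ≥ 1, so b_r = -3(-2)^r - 2(-5)^r.
Then b_{r+1} = -2·b_r + 6·(-5)^r = -2·(-3(-2)^r - 2(-5)^r) + 6·(-5)^r = -3(-2)^(r + 1) - 2(-5)^(r + 1),
which is the claimed formula at n = r+1.
By the principle of mathematical induction, the result holds for all n ≥ 1.

b_n = -3(-2)^n - 2(-5)^n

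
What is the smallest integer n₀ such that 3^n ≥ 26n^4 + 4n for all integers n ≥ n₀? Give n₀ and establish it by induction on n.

n₀ = 13

At n = 12: 531441 < 539184, so the inequality fails and n₀ ≥ 13. We prove 3^n ≥ 26n^4 + 4n for all n ≥ 13.
Base step (n = 13): 3^n = 1594323 and 26n^4 + 4n = 742638, so 1594323 ≥ 742638.
Inductive step: suppose the statement holds for some i ≥ 13, so 3^i ≥ 26i^4 + 4i.
Then 3^(i + 1) = 3·(3^i) ≥ 3·(26i^4 + 4i).
Also, for i ≥ 13 we have 3·(26i^4 + 4i) ≥ 26(i+1)^4 + 4(i+1), since 3·(26i^4 + 4i) − (26(i+1)^4 + 4(i+1)) = 52i^4 - 104i^3 - 156i^2 - 96i - 30, which is nonnegative for all i ≥ 13.
Combining, 3^(i + 1) ≥ 26(i+1)^4 + 4(i+1).
By induction, the statement is established for all n ≥ 13.
Hence the smallest such n₀ is 13.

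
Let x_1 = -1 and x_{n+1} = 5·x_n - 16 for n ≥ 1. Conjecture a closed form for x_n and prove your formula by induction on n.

x_n = -5^n + 4

Computing the first terms: x_1 = -1, x_2 = -21, x_3 = -121. This suggests x_n = -5^n + 4.
Base case (n = 1): the formula gives -1 = -1 = x_1.
Inductive step: assume the claim holds for n = j, so x_j = -5^j + 4.
Then x_{j+1} = 5·x_j - 16 = 5·(-5^j + 4) - 16 = -5^(j + 1) + 4,
which is the claimed formula at n = j+1.
This completes the induction.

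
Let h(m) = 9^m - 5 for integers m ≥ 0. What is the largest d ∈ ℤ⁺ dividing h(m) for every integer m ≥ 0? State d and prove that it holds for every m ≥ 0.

d = 4

Computing the first values: h(0) = -4 and h(1) = 4; gcd(-4, 4) = 4, so d ≤ 4.
We prove 4 | 9^m - 5 for all m ≥ 0 by induction on m.
When m = 0: h(0) = -4 = 4·(-1), so 4 | h(0).
Suppose the result is true for m = p, i.e. 4 | h(p). Then
h(p+1) = 9^(p+1) - 5 = 9·(9^p - 5) + 40 = 9·h(p) + 40. The first term is divisible by 4 by the inductive hypothesis, and 40 is divisible by 4. Hence 4 | h(p+1).
Hence, by induction on m, the claim holds for every m ≥ 0.
Therefore the largest such d is 4.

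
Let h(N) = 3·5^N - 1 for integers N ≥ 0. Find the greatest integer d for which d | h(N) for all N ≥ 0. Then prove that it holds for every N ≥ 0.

d = 2

Computing the first values: h(0) = 2 and h(1) = 14; gcd(2, 14) = 2, so d ≤ 2.
We prove 2 | 3·5^N - 1 for all N ≥ 0 by induction on N.
Base case (N = 0): h(0) = 2 = 2·(1), so 2 | h(0).
Suppose the result is true for N = k, i.e. 2 | h(k). Then
h(k+1) = 3·5^(k+1) - 1 = 5·(3·5^k - 1) + 4 = 5·h(k) + 4. The first term is divisible by 2 by the inductive hypothesis, and 4 is divisible by 2. Hence 2 | h(k+1).
Hence, by induction on N, the claim holds for every N ≥ 0.
Therefore the largest such d is 2.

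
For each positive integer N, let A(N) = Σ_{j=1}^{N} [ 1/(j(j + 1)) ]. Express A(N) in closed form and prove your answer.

We claim A(N) = N/(N + 1) for all N ≥ 1.
For the base case N = 1: A(1) = 1/2, and the closed form gives 1/2. They agree.
Inductive step: assume the claim holds for N = j, so A(j) = j/(j + 1).
Then A(j+1) = A(j) + (1/((j + 1)(j + 2))) = (j/(j + 1)) + (1/((j + 1)(j + 2))).
Simplifying, A(j+1) = (j + 1)/(j + 2) = (j+1)/((j+1) + 1),
which is the closed form with N = j+1.
By the principle of mathematical induction, the result holds for all N ≥ 1.

A(N) = N/(N + 1)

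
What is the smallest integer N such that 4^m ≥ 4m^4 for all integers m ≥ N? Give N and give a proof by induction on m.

N = 7

At m = 6: 4096 < 5184, so the inequality fails and N ≥ 7. We prove 4^m ≥ 4m^4 for all m ≥ 7.
For the base case m = 7: 4^m = 16384 and 4m^4 = 9604, so 16384 ≥ 9604.
Inductive step: assume the claim holds for m = r, so 4^r ≥ 4r^4.
Then 4^(r + 1) = 4·(4^r) ≥ 4·(4r^4).
Also, for r ≥ 7 we have 4·(4r^4) ≥ 4(r+1)^4, since 4 ≥ (1 + 1/r)^4 for all r ≥ 7.
Combining, 4^(r + 1) ≥ 4(r+1)^4.
By the principle of mathematical induction, the result holds for all m ≥ 7.
Hence the smallest such N is 7.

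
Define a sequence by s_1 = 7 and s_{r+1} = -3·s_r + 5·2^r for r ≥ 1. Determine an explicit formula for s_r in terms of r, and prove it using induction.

s_r = 5(-3)^(r - 1) + 2^r

Computing the first terms: s_1 = 7, s_2 = -11, s_3 = 53. This suggests s_r = 5(-3)^(r - 1) + 2^r.
Base step (r = 1): the formula gives 7 = 7 = s_1.
Suppose the result is true for r = k, so s_k = 5(-3)^(k - 1) + 2^k.
Then s_{k+1} = -3·s_k + 5·2^k = -3·(5(-3)^(k - 1) + 2^k) + 5·2^k = 5(-3)^k + 2^(k + 1) = 5(-3)^((k+1) - 1) + 2^(k+1),
which is the claimed formula at r = k+1.
Hence, by induction on r, the claim holds for every r ≥ 1.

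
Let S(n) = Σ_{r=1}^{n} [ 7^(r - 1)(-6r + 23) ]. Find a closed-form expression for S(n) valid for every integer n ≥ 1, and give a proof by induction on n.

We claim S(n) = 7^n(-n + 4) - 4 for all n ≥ 1.
Base step (n = 1): S(1) = 17, and the closed form gives 17. They agree.
For the inductive step, assume it holds for an arbitrary r ≥ 1, so S(r) = 7^r(-r + 4) - 4.
Then S(r+1) = S(r) + (7^r(-6r + 17)) = (7^r(-r + 4) - 4) + (7^r(-6r + 17)).
Simplifying, S(r+1) = -7·7^r·r + 21·7^r - 4 = 7^(r+1)(-(r+1) + 4) - 4,
which is the closed form with n = r+1.
By the principle of mathematical induction, the result holds for all n ≥ 1.

S(n) = 7^n(-n + 4) - 4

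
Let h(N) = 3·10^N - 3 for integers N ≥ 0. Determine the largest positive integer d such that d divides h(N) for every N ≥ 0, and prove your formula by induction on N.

Computing the first values: h(0) = 0 and h(1) = 27; gcd(0, 27) = 27, so d ≤ 27.
We prove 27 | 3·10^N - 3 for all N ≥ 0 by induction on N.
Base step (N = 0): h(0) = 0 = 27·(0), so 27 | h(0).
For the inductive step, assume it holds for an arbitrary k ≥ 0, i.e. 27 | h(k). Then
h(k+1) = 3·10^(k+1) - 3 = 10·(3·10^k - 3) + 27 = 10·h(k) + 27. The first term is divisible by 27 by the inductive hypothesis, and 27 is divisible by 27. Hence 27 | h(k+1).
Hence, by induction on N, the claim holds for every N ≥ 0.
Therefore the largest such d is 27.

d = 27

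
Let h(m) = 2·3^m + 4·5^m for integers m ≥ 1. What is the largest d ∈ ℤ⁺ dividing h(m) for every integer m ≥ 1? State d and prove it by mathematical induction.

Computing the first values: h(1) = 26 and h(2) = 118; gcd(26, 118) = 2, so d ≤ 2.
We prove 2 | 2·3^m + 4·5^m for all m ≥ 1 by induction on m.
Base step (m = 1): h(1) = 26 = 2·(13), so 2 | h(1).
Inductive step: suppose the statement holds for some r ≥ 1, i.e. 2 | h(r). Then
h(r+1) − 5·h(r) = (2·3^(r+1) + 4·5^(r+1)) − 5·(2·3^r + 4·5^r) = (2)·3^r·(3 − 5) = (-4)·3^r. Since 2 | h(r) by the inductive hypothesis, 2 | 5·h(r); and 2 | -4 since -4 = 2·-2. Therefore 2 | h(r+1).
By induction, the statement is established for all m ≥ 1.
Therefore the largest such d is 2.

d = 2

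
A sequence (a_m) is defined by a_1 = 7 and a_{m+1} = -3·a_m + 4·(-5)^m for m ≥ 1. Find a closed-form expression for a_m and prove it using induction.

a_m = (-3)^m - 2(-5)^m

Computing the first terms: a_1 = 7, a_2 = -41, a_3 = 223. This suggests a_m = (-3)^m - 2(-5)^m.
Base case (m = 1): the formula gives 7 = 7 = a_1.
For the inductive step, assume it holds for an arbitrary p ≥ 1, so a_p = (-3)^p - 2(-5)^p.
Then a_{p+1} = -3·a_p + 4·(-5)^p = -3·((-3)^p - 2(-5)^p) + 4·(-5)^p = (-3)^(p + 1) - 2(-5)^(p + 1),
which is the claimed formula at m = p+1.
By the principle of mathematical induction, the result holds for all m ≥ 1.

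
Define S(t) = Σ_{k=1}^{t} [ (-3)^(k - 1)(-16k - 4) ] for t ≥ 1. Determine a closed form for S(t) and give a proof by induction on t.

We claim S(t) = 2(-3)^t(2t + 1) - 2 for all t ≥ 1.
Base case (t = 1): S(1) = -20, and the closed form gives -20. They agree.
Inductive step: assume the claim holds for t = k, so S(k) = 2(-3)^k(2k + 1) - 2.
Then S(k+1) = S(k) + ((-3)^k(-16k - 20)) = (2(-3)^k(2k + 1) - 2) + ((-3)^k(-16k - 20)).
Simplifying, S(k+1) = -12(-3)^k·k - 18(-3)^k - 2 = 2(-3)^(k+1)(2(k+1) + 1) - 2,
which is the closed form with t = k+1.
By induction, the statement is established for all t ≥ 1.

S(t) = 2(-3)^t(2t + 1) - 2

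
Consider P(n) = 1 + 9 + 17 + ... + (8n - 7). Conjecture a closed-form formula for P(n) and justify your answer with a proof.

P(n) = n(4n - 3)

We claim P(n) = n(4n - 3) for all n ≥ 1.
Base step (n = 1): P(1) = 1, and the closed form gives 1. They agree.
Suppose the result is true for n = k, so P(k) = k(4k - 3).
Then P(k+1) = P(k) + (8k + 1) = (k(4k - 3)) + (8k + 1).
Simplifying, P(k+1) = (k + 1)(4k + 1) = (k+1)(4(k+1) - 3),
which is the closed form with n = k+1.
By the principle of mathematical induction, the result holds for all n ≥ 1.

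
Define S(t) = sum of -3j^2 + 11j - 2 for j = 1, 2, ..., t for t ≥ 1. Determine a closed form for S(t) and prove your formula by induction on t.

S(t) = -t(t^2 - 4t - 3)

We claim S(t) = -t(t^2 - 4t - 3) for all t ≥ 1.
For the base case t = 1: S(1) = 6, and the closed form gives 6. They agree.
Suppose the result is true for t = j, so S(j) = j(-j^2 + 4j + 3).
Then S(j+1) = S(j) + (-3j^2 + 5j + 6) = (j(-j^2 + 4j + 3)) + (-3j^2 + 5j + 6).
Simplifying, S(j+1) = -(j + 1)(j^2 - 2j - 6) = -(j+1)((j+1)^2 - 4(j+1) - 3),
which is the closed form with t = j+1.
By induction, the statement is established for all t ≥ 1.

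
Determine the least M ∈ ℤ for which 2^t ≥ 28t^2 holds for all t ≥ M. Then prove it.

M = 12

At t = 11: 2048 < 3388, so the inequality fails and M ≥ 12. We prove 2^t ≥ 28t^2 for all t ≥ 12.
When t = 12: 2^t = 4096 and 28t^2 = 4032, so 4096 ≥ 4032.
Suppose the result is true for t = k, so 2^k ≥ 28k^2.
Then 2^(k + 1) = 2·(2^k) ≥ 2·(28k^2).
Also, for k ≥ 12 we have 2·(28k^2) ≥ 28(k+1)^2, since 2 ≥ (1 + 1/k)^2 for all k ≥ 12.
Combining, 2^(k + 1) ≥ 28(k+1)^2.
By the principle of mathematical induction, the result holds for all t ≥ 12.
Hence the smallest such M is 12.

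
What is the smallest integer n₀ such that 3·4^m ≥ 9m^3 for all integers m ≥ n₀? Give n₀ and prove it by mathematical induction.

n₀ = 4

At m = 3: 192 < 243, so the inequality fails and n₀ ≥ 4. We prove 3·4^m ≥ 9m^3 for all m ≥ 4.
Base step (m = 4): 3·4^m = 768 and 9m^3 = 576, so 768 ≥ 576.
For the inductive step, assume it holds for an arbitrary r ≥ 4, so 3·4^r ≥ 9r^3.
Then 3·4^(r + 1) = 4·(3·4^r) ≥ 4·(9r^3).
Also, for r ≥ 4 we have 4·(9r^3) ≥ 9(r+1)^3, since 4 ≥ (1 + 1/r)^3 for all r ≥ 4.
Combining, 3·4^(r + 1) ≥ 9(r+1)^3.
This completes the induction.
Hence the smallest such n₀ is 4.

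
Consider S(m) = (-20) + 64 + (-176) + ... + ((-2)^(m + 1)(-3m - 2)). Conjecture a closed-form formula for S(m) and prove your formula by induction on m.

We claim S(m) = 4(-2)^m(m + 1) - 4 for all m ≥ 1.
When m = 1: S(1) = -20, and the closed form gives -20. They agree.
Inductive step: suppose the statement holds for some p ≥ 1, so S(p) = 4(-2)^p(p + 1) - 4.
Then S(p+1) = S(p) + ((-2)^(p + 2)(-3p - 5)) = (4(-2)^p(p + 1) - 4) + ((-2)^(p + 2)(-3p - 5)).
Simplifying, S(p+1) = -8(-2)^p·p - 16(-2)^p - 4 = 4(-2)^(p+1)((p+1) + 1) - 4,
which is the closed form with m = p+1.
This completes the induction.

S(m) = 4(-2)^m(m + 1) - 4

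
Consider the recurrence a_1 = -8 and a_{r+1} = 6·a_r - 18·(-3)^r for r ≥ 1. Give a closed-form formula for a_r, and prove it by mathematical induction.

a_r = 2(-3)^r - 2·6^(r - 1)

Computing the first terms: a_1 = -8, a_2 = 6, a_3 = -126. This suggests a_r = 2(-3)^r - 2·6^(r - 1).
When r = 1: the formula gives -8 = -8 = a_1.
Suppose the result is true for r = p, so a_p = 2(-3)^p - 2·6^(p - 1).
Then a_{p+1} = 6·a_p - 18·(-3)^p = 6·(2(-3)^p - 2·6^(p - 1)) - 18·(-3)^p = 2(-3)^(p + 1) - 2·6^p = 2(-3)^(p+1) - 2·6^((p+1) - 1),
which is the claimed formula at r = p+1.
This completes the induction.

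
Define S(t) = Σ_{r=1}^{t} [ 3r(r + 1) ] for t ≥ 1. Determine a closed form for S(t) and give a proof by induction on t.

We claim S(t) = t(t + 1)(t + 2) for all t ≥ 1.
Base case (t = 1): S(1) = 6, and the closed form gives 6. They agree.
For the inductive step, assume it holds for an arbitrary r ≥ 1, so S(r) = r(r^2 + 3r + 2).
Then S(r+1) = S(r) + (3(r + 1)(r + 2)) = (r(r^2 + 3r + 2)) + (3(r + 1)(r + 2)).
Simplifying, S(r+1) = (r + 1)(r + 2)(r + 3) = (r+1)((r+1) + 1)((r+1) + 2),
which is the closed form with t = r+1.
Hence, by induction on t, the claim holds for every t ≥ 1.

S(t) = t(t + 1)(t + 2)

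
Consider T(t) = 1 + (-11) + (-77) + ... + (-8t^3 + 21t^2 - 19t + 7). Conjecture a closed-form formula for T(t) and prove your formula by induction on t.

We claim T(t) = -t(2t^3 - 3t^2 + t - 1) for all t ≥ 1.
When t = 1: T(1) = 1, and the closed form gives 1. They agree.
Inductive step: assume the claim holds for t = m, so T(m) = m(-2m^3 + 3m^2 - m + 1).
Then T(m+1) = T(m) + (-8m^3 - 3m^2 - m + 1) = (m(-2m^3 + 3m^2 - m + 1)) + (-8m^3 - 3m^2 - m + 1).
Simplifying, T(m+1) = -(m + 1)(2m^3 + 3m^2 + m - 1) = -(m+1)(2(m+1)^3 - 3(m+1)^2 + (m+1) - 1),
which is the closed form with t = m+1.
By the principle of mathematical induction, the result holds for all t ≥ 1.

T(t) = -t(2t^3 - 3t^2 + t - 1)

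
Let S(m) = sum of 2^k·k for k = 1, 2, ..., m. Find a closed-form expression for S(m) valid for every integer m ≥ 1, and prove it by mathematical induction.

S(m) = 2·2^m(m - 1) + 2

We claim S(m) = 2·2^m(m - 1) + 2 for all m ≥ 1.
When m = 1: S(1) = 2, and the closed form gives 2. They agree.
Inductive step: assume the claim holds for m = k, so S(k) = 2·2^k(k - 1) + 2.
Then S(k+1) = S(k) + (2^(k + 1)(k + 1)) = (2·2^k(k - 1) + 2) + (2^(k + 1)(k + 1)).
Simplifying, S(k+1) = 4·2^k·k + 2 = 2·2^(k+1)((k+1) - 1) + 2,
which is the closed form with m = k+1.
This completes the induction.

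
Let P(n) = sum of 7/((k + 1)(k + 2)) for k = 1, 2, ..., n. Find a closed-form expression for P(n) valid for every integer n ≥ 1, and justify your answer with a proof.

P(n) = 7n/(2(n + 2))

We claim P(n) = 7n/(2(n + 2)) for all n ≥ 1.
Base step (n = 1): P(1) = 7/6, and the closed form gives 7/6. They agree.
Inductive step: suppose the statement holds for some k ≥ 1, so P(k) = 7k/(2(k + 2)).
Then P(k+1) = P(k) + (7/((k + 2)(k + 3))) = (7k/(2(k + 2))) + (7/((k + 2)(k + 3))).
Simplifying, P(k+1) = 7(k + 1)/(2(k + 3)) = 7(k+1)/(2((k+1) + 2)),
which is the closed form with n = k+1.
Hence, by induction on n, the claim holds for every n ≥ 1.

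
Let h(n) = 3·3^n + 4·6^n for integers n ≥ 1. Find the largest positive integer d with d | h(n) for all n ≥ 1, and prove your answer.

d = 3

Computing the first values: h(1) = 33 and h(2) = 171; gcd(33, 171) = 3, so d ≤ 3.
We prove 3 | 3·3^n + 4·6^n for all n ≥ 1 by induction on n.
Base step (n = 1): h(1) = 33 = 3·(11), so 3 | h(1).
Inductive step: suppose the statement holds for some r ≥ 1, i.e. 3 | h(r). Then
h(r+1) − 6·h(r) = (3·3^(r+1) + 4·6^(r+1)) − 6·(3·3^r + 4·6^r) = (3)·3^r·(3 − 6) = (-9)·3^r. Since 3 | h(r) by the inductive hypothesis, 3 | 6·h(r); and 3 | -9 since -9 = 3·-3. Therefore 3 | h(r+1).
This completes the induction.
Therefore the largest such d is 3.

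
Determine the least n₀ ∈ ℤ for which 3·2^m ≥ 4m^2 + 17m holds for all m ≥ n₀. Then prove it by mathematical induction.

At m = 6: 192 < 246, so the inequality fails and n₀ ≥ 7. We prove 3·2^m ≥ 4m^2 + 17m for all m ≥ 7.
Base case (m = 7): 3·2^m = 384 and 4m^2 + 17m = 315, so 384 ≥ 315.
Inductive step: suppose the statement holds for some r ≥ 7, so 3·2^r ≥ 4r^2 + 17r.
Then 3·2^(r + 1) = 2·(3·2^r) ≥ 2·(4r^2 + 17r).
Also, for r ≥ 7 we have 2·(4r^2 + 17r) ≥ 4(r+1)^2 + 17(r+1), since 2·(4r^2 + 17r) − (4(r+1)^2 + 17(r+1)) = 4r^2 + 9r - 21, which is nonnegative for all r ≥ 7.
Combining, 3·2^(r + 1) ≥ 4(r+1)^2 + 17(r+1).
Hence, by induction on m, the claim holds for every m ≥ 7.
Hence the smallest such n₀ is 7.

n₀ = 7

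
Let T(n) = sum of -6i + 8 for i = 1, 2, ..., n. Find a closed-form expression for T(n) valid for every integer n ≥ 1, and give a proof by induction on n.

T(n) = -n(3n - 5)

We claim T(n) = -n(3n - 5) for all n ≥ 1.
Base case (n = 1): T(1) = 2, and the closed form gives 2. They agree.
Inductive step: assume the claim holds for n = i, so T(i) = i(-3i + 5).
Then T(i+1) = T(i) + (-6i + 2) = (i(-3i + 5)) + (-6i + 2).
Simplifying, T(i+1) = -(i + 1)(3i - 2) = -(i+1)(3(i+1) - 5),
which is the closed form with n = i+1.
By the principle of mathematical induction, the result holds for all n ≥ 1.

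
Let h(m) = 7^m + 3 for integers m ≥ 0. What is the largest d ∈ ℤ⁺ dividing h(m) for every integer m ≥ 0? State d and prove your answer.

d = 2

Computing the first values: h(0) = 4 and h(1) = 10; gcd(4, 10) = 2, so d ≤ 2.
We prove 2 | 7^m + 3 for all m ≥ 0 by induction on m.
When m = 0: h(0) = 4 = 2·(2), so 2 | h(0).
For the inductive step, assume it holds for an arbitrary j ≥ 0, i.e. 2 | h(j). Then
h(j+1) = 7^(j+1) + 3 = 7·(7^j + 3) - 18 = 7·h(j) - 18. The first term is divisible by 2 by the inductive hypothesis, and -18 is divisible by 2. Hence 2 | h(j+1).
Hence, by induction on m, the claim holds for every m ≥ 0.
Therefore the largest such d is 2.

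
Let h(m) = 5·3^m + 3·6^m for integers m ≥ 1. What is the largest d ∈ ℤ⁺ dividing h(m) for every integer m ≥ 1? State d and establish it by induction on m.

Computing the first values: h(1) = 33 and h(2) = 153; gcd(33, 153) = 3, so d ≤ 3.
We prove 3 | 5·3^m + 3·6^m for all m ≥ 1 by induction on m.
For the base case m = 1: h(1) = 33 = 3·(11), so 3 | h(1).
Suppose the result is true for m = j, i.e. 3 | h(j). Then
h(j+1) − 6·h(j) = (5·3^(j+1) + 3·6^(j+1)) − 6·(5·3^j + 3·6^j) = (5)·3^j·(3 − 6) = (-15)·3^j. Since 3 | h(j) by the inductive hypothesis, 3 | 6·h(j); and 3 | -15 since -15 = 3·-5. Therefore 3 | h(j+1).
Hence, by induction on m, the claim holds for every m ≥ 1.
Therefore the largest such d is 3.

d = 3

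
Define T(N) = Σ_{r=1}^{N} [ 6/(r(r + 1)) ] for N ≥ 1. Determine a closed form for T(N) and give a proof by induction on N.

T(N) = 6N/(N + 1)

We claim T(N) = 6N/(N + 1) for all N ≥ 1.
When N = 1: T(1) = 3, and the closed form gives 3. They agree.
Inductive step: assume the claim holds for N = r, so T(r) = 6r/(r + 1).
Then T(r+1) = T(r) + (6/((r + 1)(r + 2))) = (6r/(r + 1)) + (6/((r + 1)(r + 2))).
Simplifying, T(r+1) = 6(r + 1)/(r + 2) = 6(r+1)/((r+1) + 1),
which is the closed form with N = r+1.
By the principle of mathematical induction, the result holds for all N ≥ 1.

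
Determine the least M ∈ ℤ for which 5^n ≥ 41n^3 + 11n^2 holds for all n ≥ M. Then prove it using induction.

M = 6

At n = 5: 3125 < 5400, so the inequality fails and M ≥ 6. We prove 5^n ≥ 41n^3 + 11n^2 for all n ≥ 6.
For the base case n = 6: 5^n = 15625 and 41n^3 + 11n^2 = 9252, so 15625 ≥ 9252.
Inductive step: assume the claim holds for n = i, so 5^i ≥ 41i^3 + 11i^2.
Then 5^(i + 1) = 5·(5^i) ≥ 5·(41i^3 + 11i^2).
Also, for i ≥ 6 we have 5·(41i^3 + 11i^2) ≥ 41(i+1)^3 + 11(i+1)^2, since 5·(41i^3 + 11i^2) − (41(i+1)^3 + 11(i+1)^2) = 164i^3 - 79i^2 - 145i - 52, which is nonnegative for all i ≥ 6.
Combining, 5^(i + 1) ≥ 41(i+1)^3 + 11(i+1)^2.
This completes the induction.
Hence the smallest such M is 6.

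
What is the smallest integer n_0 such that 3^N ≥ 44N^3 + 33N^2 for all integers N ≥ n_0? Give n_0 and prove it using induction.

At N = 9: 19683 < 34749, so the inequality fails and n_0 ≥ 10. We prove 3^N ≥ 44N^3 + 33N^2 for all N ≥ 10.
Base case (N = 10): 3^N = 59049 and 44N^3 + 33N^2 = 47300, so 59049 ≥ 47300.
Inductive step: assume the claim holds for N = k, so 3^k ≥ 44k^3 + 33k^2.
Then 3^(k + 1) = 3·(3^k) ≥ 3·(44k^3 + 33k^2).
Also, for k ≥ 10 we have 3·(44k^3 + 33k^2) ≥ 44(k+1)^3 + 33(k+1)^2, since 3·(44k^3 + 33k^2) − (44(k+1)^3 + 33(k+1)^2) = 88k^3 - 66k^2 - 198k - 77, which is nonnegative for all k ≥ 10.
Combining, 3^(k + 1) ≥ 44(k+1)^3 + 33(k+1)^2.
This completes the induction.
Hence the smallest such n_0 is 10.

n_0 = 10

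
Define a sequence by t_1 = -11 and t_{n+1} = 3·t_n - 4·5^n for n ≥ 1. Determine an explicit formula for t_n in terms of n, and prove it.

t_n = -3^(n - 1) - 2·5^n

Computing the first terms: t_1 = -11, t_2 = -53, t_3 = -259. This suggests t_n = -3^(n - 1) - 2·5^n.
When n = 1: the formula gives -11 = -11 = t_1.
Inductive step: assume the claim holds for n = j, so t_j = -3^(j - 1) - 2·5^j.
Then t_{j+1} = 3·t_j - 4·5^j = 3·(-3^(j - 1) - 2·5^j) - 4·5^j = -3^j - 2·5^(j + 1) = -3^((j+1) - 1) - 2·5^(j+1),
which is the claimed formula at n = j+1.
Hence, by induction on n, the claim holds for every n ≥ 1.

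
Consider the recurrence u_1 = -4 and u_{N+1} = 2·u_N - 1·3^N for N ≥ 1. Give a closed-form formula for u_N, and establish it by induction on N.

u_N = -2^(N - 1) - 3^N

Computing the first terms: u_1 = -4, u_2 = -11, u_3 = -31. This suggests u_N = -2^(N - 1) - 3^N.
For the base case N = 1: the formula gives -4 = -4 = u_1.
Inductive step: assume the claim holds for N = r, so u_r = -2^(r - 1) - 3^r.
Then u_{r+1} = 2·u_r - 1·3^r = 2·(-2^(r - 1) - 3^r) - 1·3^r = -2^r - 3^(r + 1) = -2^((r+1) - 1) - 3^(r+1),
which is the claimed formula at N = r+1.
By the principle of mathematical induction, the result holds for all N ≥ 1.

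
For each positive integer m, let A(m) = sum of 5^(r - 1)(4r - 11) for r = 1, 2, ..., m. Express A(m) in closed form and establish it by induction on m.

A(m) = 5^m(m - 3) + 3

We claim A(m) = 5^m(m - 3) + 3 for all m ≥ 1.
Base step (m = 1): A(1) = -7, and the closed form gives -7. They agree.
For the inductive step, assume it holds for an arbitrary r ≥ 1, so A(r) = 5^r(r - 3) + 3.
Then A(r+1) = A(r) + (5^r(4r - 7)) = (5^r(r - 3) + 3) + (5^r(4r - 7)).
Simplifying, A(r+1) = 5·5^r·r - 10·5^r + 3 = 5^(r+1)((r+1) - 3) + 3,
which is the closed form with m = r+1.
This completes the induction.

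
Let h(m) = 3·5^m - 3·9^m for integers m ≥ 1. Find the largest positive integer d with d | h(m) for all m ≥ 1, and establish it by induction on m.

Computing the first values: h(1) = -12 and h(2) = -168; gcd(-12, -168) = 12, so d ≤ 12.
We prove 12 | 3·5^m - 3·9^m for all m ≥ 1 by induction on m.
When m = 1: h(1) = -12 = 12·(-1), so 12 | h(1).
Inductive step: assume the claim holds for m = j, i.e. 12 | h(j). Then
h(j+1) − 9·h(j) = (3·5^(j+1) - 3·9^(j+1)) − 9·(3·5^j - 3·9^j) = (3)·5^j·(5 − 9) = (-12)·5^j. Since 12 | h(j) by the inductive hypothesis, 12 | 9·h(j); and 12 | -12 since -12 = 12·-1. Therefore 12 | h(j+1).
Hence, by induction on m, the claim holds for every m ≥ 1.
Therefore the largest such d is 12.

d = 12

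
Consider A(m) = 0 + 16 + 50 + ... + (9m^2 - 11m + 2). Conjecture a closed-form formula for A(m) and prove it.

We claim A(m) = m(m - 1)(3m + 2) for all m ≥ 1.
When m = 1: A(1) = 0, and the closed form gives 0. They agree.
Suppose the result is true for m = i, so A(i) = i(3i^2 - i - 2).
Then A(i+1) = A(i) + (i(9i + 7)) = (i(3i^2 - i - 2)) + (i(9i + 7)).
Simplifying, A(i+1) = i(i + 1)(3i + 5) = (i+1)((i+1) - 1)(3(i+1) + 2),
which is the closed form with m = i+1.
By the principle of mathematical induction, the result holds for all m ≥ 1.

A(m) = m(m - 1)(3m + 2)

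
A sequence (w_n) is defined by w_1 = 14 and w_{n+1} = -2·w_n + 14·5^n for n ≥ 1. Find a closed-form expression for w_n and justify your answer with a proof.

Computing the first terms: w_1 = 14, w_2 = 42, w_3 = 266. This suggests w_n = (-2)^(n + 1) + 2·5^n.
Base case (n = 1): the formula gives 14 = 14 = w_1.
Inductive step: assume the claim holds for n = j, so w_j = (-2)^(j + 1) + 2·5^j.
Then w_{j+1} = -2·w_j + 14·5^j = -2·((-2)^(j + 1) + 2·5^j) + 14·5^j = (-2)^(j + 2) + 2·5^(j + 1) = (-2)^((j+1) + 1) + 2·5^(j+1),
which is the claimed formula at n = j+1.
Hence, by induction on n, the claim holds for every n ≥ 1.

w_n = (-2)^(n + 1) + 2·5^n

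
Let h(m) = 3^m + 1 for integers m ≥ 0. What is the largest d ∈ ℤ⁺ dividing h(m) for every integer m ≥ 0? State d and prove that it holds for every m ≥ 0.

d = 2

Computing the first values: h(0) = 2 and h(1) = 4; gcd(2, 4) = 2, so d ≤ 2.
We prove 2 | 3^m + 1 for all m ≥ 0 by induction on m.
For the base case m = 0: h(0) = 2 = 2·(1), so 2 | h(0).
Suppose the result is true for m = j, i.e. 2 | h(j). Then
h(j+1) = 3^(j+1) + 1 = 3·(3^j + 1) - 2 = 3·h(j) - 2. The first term is divisible by 2 by the inductive hypothesis, and -2 is divisible by 2. Hence 2 | h(j+1).
Hence, by induction on m, the claim holds for every m ≥ 0.
Therefore the largest such d is 2.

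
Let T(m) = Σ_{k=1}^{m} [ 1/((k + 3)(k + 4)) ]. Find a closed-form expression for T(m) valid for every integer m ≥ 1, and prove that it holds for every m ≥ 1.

T(m) = m/(4(m + 4))

We claim T(m) = m/(4(m + 4)) for all m ≥ 1.
For the base case m = 1: T(1) = 1/20, and the closed form gives 1/20. They agree.
Inductive step: assume the claim holds for m = k, so T(k) = k/(4(k + 4)).
Then T(k+1) = T(k) + (1/((k + 4)(k + 5))) = (k/(4(k + 4))) + (1/((k + 4)(k + 5))).
Simplifying, T(k+1) = (k + 1)/(4(k + 5)) = (k+1)/(4((k+1) + 4)),
which is the closed form with m = k+1.
By the principle of mathematical induction, the result holds for all m ≥ 1.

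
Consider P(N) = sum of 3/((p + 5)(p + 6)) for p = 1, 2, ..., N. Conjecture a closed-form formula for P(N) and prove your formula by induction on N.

P(N) = N/(2(N + 6))

We claim P(N) = N/(2(N + 6)) for all N ≥ 1.
Base step (N = 1): P(1) = 1/14, and the closed form gives 1/14. They agree.
For the inductive step, assume it holds for an arbitrary p ≥ 1, so P(p) = p/(2(p + 6)).
Then P(p+1) = P(p) + (3/((p + 6)(p + 7))) = (p/(2(p + 6))) + (3/((p + 6)(p + 7))).
Simplifying, P(p+1) = (p + 1)/(2(p + 7)) = (p+1)/(2((p+1) + 6)),
which is the closed form with N = p+1.
By the principle of mathematical induction, the result holds for all N ≥ 1.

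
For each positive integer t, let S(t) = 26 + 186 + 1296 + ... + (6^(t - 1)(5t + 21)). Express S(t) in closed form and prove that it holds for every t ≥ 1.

We claim S(t) = 6^t(t + 4) - 4 for all t ≥ 1.
When t = 1: S(1) = 26, and the closed form gives 26. They agree.
For the inductive step, assume it holds for an arbitrary p ≥ 1, so S(p) = 6^p(p + 4) - 4.
Then S(p+1) = S(p) + (6^p(5p + 26)) = (6^p(p + 4) - 4) + (6^p(5p + 26)).
Simplifying, S(p+1) = 6·6^p·p + 30·6^p - 4 = 6^(p+1)((p+1) + 4) - 4,
which is the closed form with t = p+1.
By induction, the statement is established for all t ≥ 1.

S(t) = 6^t(t + 4) - 4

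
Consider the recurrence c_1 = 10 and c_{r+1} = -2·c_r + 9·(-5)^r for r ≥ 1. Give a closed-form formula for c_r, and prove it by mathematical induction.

Computing the first terms: c_1 = 10, c_2 = -65, c_3 = 355. This suggests c_r = -5(-2)^(r - 1) - 3(-5)^r.
When r = 1: the formula gives 10 = 10 = c_1.
Suppose the result is true for r = k, so c_k = -5(-2)^(k - 1) - 3(-5)^k.
Then c_{k+1} = -2·c_k + 9·(-5)^k = -2·(-5(-2)^(k - 1) - 3(-5)^k) + 9·(-5)^k = -5(-2)^k - 3(-5)^(k + 1) = -5(-2)^((k+1) - 1) - 3(-5)^(k+1),
which is the claimed formula at r = k+1.
By the principle of mathematical induction, the result holds for all r ≥ 1.

c_r = -5(-2)^(r - 1) - 3(-5)^r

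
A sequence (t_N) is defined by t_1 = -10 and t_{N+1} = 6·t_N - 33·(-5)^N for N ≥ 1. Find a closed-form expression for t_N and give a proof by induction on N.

t_N = 3(-5)^N + 5·6^(N - 1)

Computing the first terms: t_1 = -10, t_2 = 105, t_3 = -195. This suggests t_N = 3(-5)^N + 5·6^(N - 1).
When N = 1: the formula gives -10 = -10 = t_1.
Suppose the result is true for N = k, so t_k = 3(-5)^k + 5·6^(k - 1).
Then t_{k+1} = 6·t_k - 33·(-5)^k = 6·(3(-5)^k + 5·6^(k - 1)) - 33·(-5)^k = 3(-5)^(k + 1) + 5·6^k = 3(-5)^(k+1) + 5·6^((k+1) - 1),
which is the claimed formula at N = k+1.
Hence, by induction on N, the claim holds for every N ≥ 1.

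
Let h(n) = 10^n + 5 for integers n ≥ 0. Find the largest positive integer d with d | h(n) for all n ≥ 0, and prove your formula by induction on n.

Computing the first values: h(0) = 6 and h(1) = 15; gcd(6, 15) = 3, so d ≤ 3.
We prove 3 | 10^n + 5 for all n ≥ 0 by induction on n.
When n = 0: h(0) = 6 = 3·(2), so 3 | h(0).
For the inductive step, assume it holds for an arbitrary p ≥ 0, i.e. 3 | h(p). Then
h(p+1) = 10^(p+1) + 5 = 10·(10^p + 5) - 45 = 10·h(p) - 45. The first term is divisible by 3 by the inductive hypothesis, and -45 is divisible by 3. Hence 3 | h(p+1).
This completes the induction.
Therefore the largest such d is 3.

d = 3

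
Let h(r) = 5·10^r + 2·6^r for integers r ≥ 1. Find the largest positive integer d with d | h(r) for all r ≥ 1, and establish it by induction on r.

d = 2

Computing the first values: h(1) = 62 and h(2) = 572; gcd(62, 572) = 2, so d ≤ 2.
We prove 2 | 5·10^r + 2·6^r for all r ≥ 1 by induction on r.
When r = 1: h(1) = 62 = 2·(31), so 2 | h(1).
Suppose the result is true for r = i, i.e. 2 | h(i). Then
h(i+1) − 10·h(i) = (5·10^(i+1) + 2·6^(i+1)) − 10·(5·10^i + 2·6^i) = (2)·6^i·(6 − 10) = (-8)·6^i. Since 2 | h(i) by the inductive hypothesis, 2 | 10·h(i); and 2 | -8 since -8 = 2·-4. Therefore 2 | h(i+1).
Hence, by induction on r, the claim holds for every r ≥ 1.
Therefore the largest such d is 2.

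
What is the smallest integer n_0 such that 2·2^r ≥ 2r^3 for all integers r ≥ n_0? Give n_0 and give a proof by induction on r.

n_0 = 10

At r = 9: 1024 < 1458, so the inequality fails and n_0 ≥ 10. We prove 2·2^r ≥ 2r^3 for all r ≥ 10.
When r = 10: 2·2^r = 2048 and 2r^3 = 2000, so 2048 ≥ 2000.
Inductive step: assume the claim holds for r = p, so 2·2^p ≥ 2p^3.
Then 2·2^(p + 1) = 2·(2·2^p) ≥ 2·(2p^3).
Also, for p ≥ 10 we have 2·(2p^3) ≥ 2(p+1)^3, since 2 ≥ (1 + 1/p)^3 for all p ≥ 10.
Combining, 2·2^(p + 1) ≥ 2(p+1)^3.
This completes the induction.
Hence the smallest such n_0 is 10.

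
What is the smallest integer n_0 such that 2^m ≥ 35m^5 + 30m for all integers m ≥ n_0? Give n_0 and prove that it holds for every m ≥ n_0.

At m = 29: 536870912 < 717891085, so the inequality fails and n_0 ≥ 30. We prove 2^m ≥ 35m^5 + 30m for all m ≥ 30.
For the base case m = 30: 2^m = 1073741824 and 35m^5 + 30m = 850500900, so 1073741824 ≥ 850500900.
Inductive step: assume the claim holds for m = k, so 2^k ≥ 35k^5 + 30k.
Then 2^(k + 1) = 2·(2^k) ≥ 2·(35k^5 + 30k).
Also, for k ≥ 30 we have 2·(35k^5 + 30k) ≥ 35(k+1)^5 + 30(k+1), since 2·(35k^5 + 30k) − (35(k+1)^5 + 30(k+1)) = 35k^5 - 175k^4 - 350k^3 - 350k^2 - 145k - 65, which is nonnegative for all k ≥ 30.
Combining, 2^(k + 1) ≥ 35(k+1)^5 + 30(k+1).
Hence, by induction on m, the claim holds for every m ≥ 30.
Hence the smallest such n_0 is 30.

n_0 = 30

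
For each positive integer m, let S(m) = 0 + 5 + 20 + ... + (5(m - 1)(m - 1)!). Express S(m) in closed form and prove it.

We claim S(m) = 5m! - 5 for all m ≥ 1.
Base step (m = 1): S(1) = 0, and the closed form gives 0. They agree.
Inductive step: assume the claim holds for m = r, so S(r) = 5r! - 5.
Then S(r+1) = S(r) + (5r·r!) = (5r! - 5) + (5r·r!).
Simplifying, S(r+1) = 5(r+1)! - 5,
which is the closed form with m = r+1.
By the principle of mathematical induction, the result holds for all m ≥ 1.

S(m) = 5m! - 5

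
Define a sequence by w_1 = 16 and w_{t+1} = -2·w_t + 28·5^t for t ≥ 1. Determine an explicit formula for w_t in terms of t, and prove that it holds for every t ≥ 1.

w_t = -(-2)^(t + 1) + 4·5^t

Computing the first terms: w_1 = 16, w_2 = 108, w_3 = 484. This suggests w_t = -(-2)^(t + 1) + 4·5^t.
Base step (t = 1): the formula gives 16 = 16 = w_1.
Inductive step: assume the claim holds for t = j, so w_j = -(-2)^(j + 1) + 4·5^j.
Then w_{j+1} = -2·w_j + 28·5^j = -2·(-(-2)^(j + 1) + 4·5^j) + 28·5^j = -(-2)^(j + 2) + 4·5^(j + 1) = -(-2)^((j+1) + 1) + 4·5^(j+1),
which is the claimed formula at t = j+1.
Hence, by induction on t, the claim holds for every t ≥ 1.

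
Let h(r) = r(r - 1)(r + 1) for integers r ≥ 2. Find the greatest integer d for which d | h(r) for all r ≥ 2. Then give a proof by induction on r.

d = 6

Computing the first values: h(2) = 6 and h(3) = 24; gcd(6, 24) = 6, so d ≤ 6.
We prove 6 | r(r - 1)(r + 1) for all r ≥ 2 by induction on r.
When r = 2: h(2) = 6 = 6·(1), so 6 | h(2).
Inductive step: assume the claim holds for r = p, i.e. 6 | h(p). Then
h(p+1) − h(p) = p·(p+1)·(p+2) − (p-1)·p·(p+1) = p·(p+1)·[(p+2) − (p-1)] = 3·p·(p+1). The product of 2 consecutive integers is divisible by (2)! = 2, so h(p+1) − h(p) is divisible by 3·2 = 6. By the inductive hypothesis 6 | h(p), hence 6 | h(p+1).
By the principle of mathematical induction, the result holds for all r ≥ 2.
Therefore the largest such d is 6.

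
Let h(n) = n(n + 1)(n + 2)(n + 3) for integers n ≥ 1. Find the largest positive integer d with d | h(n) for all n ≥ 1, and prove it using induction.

Computing the first values: h(1) = 24 and h(2) = 120; gcd(24, 120) = 24, so d ≤ 24.
We prove 24 | n(n + 1)(n + 2)(n + 3) for all n ≥ 1 by induction on n.
For the base case n = 1: h(1) = 24 = 24·(1), so 24 | h(1).
Suppose the result is true for n = i, i.e. 24 | h(i). Then
h(i+1) − h(i) = (i+1)·(i+2)·(i+3)·(i+4) − i·(i+1)·(i+2)·(i+3) = (i+1)·(i+2)·(i+3)·[(i+4) − i] = 4·(i+1)·(i+2)·(i+3). The product of 3 consecutive integers is divisible by (3)! = 6, so h(i+1) − h(i) is divisible by 4·6 = 24. By the inductive hypothesis 24 | h(i), hence 24 | h(i+1).
Hence, by induction on n, the claim holds for every n ≥ 1.
Therefore the largest such d is 24.

d = 24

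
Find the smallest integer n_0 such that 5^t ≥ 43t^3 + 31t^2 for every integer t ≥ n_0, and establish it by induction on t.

At t = 5: 3125 < 6150, so the inequality fails and n_0 ≥ 6. We prove 5^t ≥ 43t^3 + 31t^2 for all t ≥ 6.
For the base case t = 6: 5^t = 15625 and 43t^3 + 31t^2 = 10404, so 15625 ≥ 10404.
Suppose the result is true for t = m, so 5^m ≥ 43m^3 + 31m^2.
Then 5^(m + 1) = 5·(5^m) ≥ 5·(43m^3 + 31m^2).
Also, for m ≥ 6 we have 5·(43m^3 + 31m^2) ≥ 43(m+1)^3 + 31(m+1)^2, since 5·(43m^3 + 31m^2) − (43(m+1)^3 + 31(m+1)^2) = 172m^3 - 5m^2 - 191m - 74, which is nonnegative for all m ≥ 6.
Combining, 5^(m + 1) ≥ 43(m+1)^3 + 31(m+1)^2.
By induction, the statement is established for all t ≥ 6.
Hence the smallest such n_0 is 6.

n_0 = 6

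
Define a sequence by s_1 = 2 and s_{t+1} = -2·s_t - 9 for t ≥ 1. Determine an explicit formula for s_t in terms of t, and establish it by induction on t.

Computing the first terms: s_1 = 2, s_2 = -13, s_3 = 17. This suggests s_t = 5(-2)^(t - 1) - 3.
Base case (t = 1): the formula gives 2 = 2 = s_1.
Inductive step: assume the claim holds for t = k, so s_k = 5(-2)^(k - 1) - 3.
Then s_{k+1} = -2·s_k - 9 = -2·(5(-2)^(k - 1) - 3) - 9 = 5(-2)^k - 3 = 5(-2)^((k+1) - 1) - 3,
which is the claimed formula at t = k+1.
This completes the induction.

s_t = 5(-2)^(t - 1) - 3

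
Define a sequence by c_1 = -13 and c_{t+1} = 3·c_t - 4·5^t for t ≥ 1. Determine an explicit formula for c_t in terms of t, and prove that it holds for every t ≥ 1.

Computing the first terms: c_1 = -13, c_2 = -59, c_3 = -277. This suggests c_t = -3^t - 2·5^t.
When t = 1: the formula gives -13 = -13 = c_1.
Inductive step: assume the claim holds for t = j, so c_j = -3^j - 2·5^j.
Then c_{j+1} = 3·c_j - 4·5^j = 3·(-3^j - 2·5^j) - 4·5^j = -3^(j + 1) - 2·5^(j + 1),
which is the claimed formula at t = j+1.
By induction, the statement is established for all t ≥ 1.

c_t = -3^t - 2·5^t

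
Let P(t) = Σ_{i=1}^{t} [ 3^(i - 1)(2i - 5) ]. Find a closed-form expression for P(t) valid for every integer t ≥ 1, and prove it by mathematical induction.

P(t) = 3^t(t - 3) + 3

We claim P(t) = 3^t(t - 3) + 3 for all t ≥ 1.
For the base case t = 1: P(1) = -3, and the closed form gives -3. They agree.
Inductive step: suppose the statement holds for some i ≥ 1, so P(i) = 3^i(i - 3) + 3.
Then P(i+1) = P(i) + (3^i(2i - 3)) = (3^i(i - 3) + 3) + (3^i(2i - 3)).
Simplifying, P(i+1) = 3·3^i·i - 6·3^i + 3 = 3^(i+1)((i+1) - 3) + 3,
which is the closed form with t = i+1.
This completes the induction.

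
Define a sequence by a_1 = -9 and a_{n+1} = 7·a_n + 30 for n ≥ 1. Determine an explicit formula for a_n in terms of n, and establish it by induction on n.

Computing the first terms: a_1 = -9, a_2 = -33, a_3 = -201. This suggests a_n = -4·7^(n - 1) - 5.
For the base case n = 1: the formula gives -9 = -9 = a_1.
Inductive step: suppose the statement holds for some j ≥ 1, so a_j = -4·7^(j - 1) - 5.
Then a_{j+1} = 7·a_j + 30 = 7·(-4·7^(j - 1) - 5) + 30 = -4·7^j - 5 = -4·7^((j+1) - 1) - 5,
which is the claimed formula at n = j+1.
By the principle of mathematical induction, the result holds for all n ≥ 1.

a_n = -4·7^(n - 1) - 5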